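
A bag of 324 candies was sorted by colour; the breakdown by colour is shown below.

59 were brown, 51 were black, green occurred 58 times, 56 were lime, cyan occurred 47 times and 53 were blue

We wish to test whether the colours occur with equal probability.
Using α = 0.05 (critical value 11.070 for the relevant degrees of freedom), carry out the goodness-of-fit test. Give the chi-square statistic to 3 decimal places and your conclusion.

Under H₀ each category has probability 1/6, so each expected count is 324/6 = 54.
brown: (59 − 54)²/54 = 25/54 = 0.4630
black: (51 − 54)²/54 = 9/54 = 0.1667
green: (58 − 54)²/54 = 16/54 = 0.2963
lime: (56 − 54)²/54 = 4/54 = 0.0741
cyan: (47 − 54)²/54 = 49/54 = 0.9074
blue: (53 − 54)²/54 = 1/54 = 0.0185
Sum = 1.926
df = 5. Since 1.926 < 11.070, we do not reject H₀.

1.926; do not reject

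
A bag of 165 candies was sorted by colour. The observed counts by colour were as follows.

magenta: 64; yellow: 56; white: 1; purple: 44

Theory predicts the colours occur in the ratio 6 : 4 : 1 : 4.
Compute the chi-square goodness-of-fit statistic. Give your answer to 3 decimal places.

12.424

Ratio total = 15. Expected counts: 165×6/15 = 66, 165×4/15 = 44, 165×1/15 = 11, 165×4/15 = 44.
χ² = (64−66)²/66 + (56−44)²/44 + (1−11)²/11 + (44−44)²/44
   = 0.0606 + 3.2727 + 9.0909 + 0.0000
Sum = 12.424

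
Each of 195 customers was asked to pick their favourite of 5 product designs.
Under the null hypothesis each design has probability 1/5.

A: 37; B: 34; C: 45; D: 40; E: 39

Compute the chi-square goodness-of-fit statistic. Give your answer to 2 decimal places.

1.69

Expected count for each of the 5 categories: 195/5 = 39.
cat         O        E   (O−E)²/E
A          37       39      0.103
B          34       39      0.641
C          45       39      0.923
D          40       39      0.026
E          39       39      0.000
Sum = 1.69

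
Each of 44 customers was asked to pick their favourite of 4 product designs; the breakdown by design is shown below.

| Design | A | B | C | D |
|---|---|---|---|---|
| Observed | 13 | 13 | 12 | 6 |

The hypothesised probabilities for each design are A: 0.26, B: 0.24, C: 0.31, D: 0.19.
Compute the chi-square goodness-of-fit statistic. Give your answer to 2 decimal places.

1.64

Expected counts E_i = n·p_i: 44×0.26 = 11.44, 44×0.24 = 10.56, 44×0.31 = 13.64, 44×0.19 = 8.36.
χ² = (13−11.44)²/11.44 + (13−10.56)²/10.56 + (12−13.64)²/13.64 + (6−8.36)²/8.36
   = 0.213 + 0.564 + 0.197 + 0.666
Sum = 1.64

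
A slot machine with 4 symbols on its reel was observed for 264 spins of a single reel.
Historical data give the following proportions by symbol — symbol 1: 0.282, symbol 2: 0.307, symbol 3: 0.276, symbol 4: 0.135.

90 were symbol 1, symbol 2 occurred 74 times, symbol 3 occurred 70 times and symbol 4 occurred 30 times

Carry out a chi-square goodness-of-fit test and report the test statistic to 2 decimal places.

Expected counts E_i = n·p_i: 264×0.282 = 74.448, 264×0.307 = 81.048, 264×0.276 = 72.864, 264×0.135 = 35.64.
χ² = (90−74.448)²/74.448 + (74−81.048)²/81.048 + (70−72.864)²/72.864 + (30−35.64)²/35.64
   = 3.249 + 0.613 + 0.113 + 0.893
Sum = 4.87

4.87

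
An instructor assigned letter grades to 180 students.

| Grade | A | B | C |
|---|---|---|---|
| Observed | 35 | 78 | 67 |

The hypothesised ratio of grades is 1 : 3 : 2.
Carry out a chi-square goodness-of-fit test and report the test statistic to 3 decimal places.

3.250

Ratio total = 6. Expected counts: 180×1/6 = 30, 180×3/6 = 90, 180×2/6 = 60.
cat         O        E   (O−E)²/E
A          35       30     0.8333
B          78       90     1.6000
C          67       60     0.8167
Sum = 3.250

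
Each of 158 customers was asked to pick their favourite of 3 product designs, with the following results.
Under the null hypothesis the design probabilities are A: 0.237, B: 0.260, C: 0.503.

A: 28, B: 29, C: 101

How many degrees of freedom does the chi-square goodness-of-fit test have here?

2

There are k = 3 categories and no parameters were estimated from the data, so df = 3 − 1 = 2.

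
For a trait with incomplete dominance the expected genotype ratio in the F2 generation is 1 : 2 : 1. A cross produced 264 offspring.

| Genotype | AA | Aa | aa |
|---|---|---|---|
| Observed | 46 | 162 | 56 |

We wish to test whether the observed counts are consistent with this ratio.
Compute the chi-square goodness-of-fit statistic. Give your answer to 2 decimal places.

Ratio total = 4. Expected counts: 264×1/4 = 66, 264×2/4 = 132, 264×1/4 = 66.
AA: (46 − 66)²/66 = 400/66 = 6.061
Aa: (162 − 132)²/132 = 900/132 = 6.818
aa: (56 − 66)²/66 = 100/66 = 1.515
Sum = 14.39

14.39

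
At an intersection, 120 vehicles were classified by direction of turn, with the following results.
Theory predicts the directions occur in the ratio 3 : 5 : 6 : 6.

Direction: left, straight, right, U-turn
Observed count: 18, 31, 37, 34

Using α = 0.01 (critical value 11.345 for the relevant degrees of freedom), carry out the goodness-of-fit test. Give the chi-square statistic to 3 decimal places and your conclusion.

0.172; do not reject

Ratio total = 20. Expected counts: 120×3/20 = 18, 120×5/20 = 30, 120×6/20 = 36, 120×6/20 = 36.
cat           O        E   (O−E)²/E
left         18       18     0.0000
straight     31       30     0.0333
right        37       36     0.0278
U-turn       34       36     0.1111
Sum = 0.172
df = 3. Since 0.172 < 11.345, we do not reject H₀.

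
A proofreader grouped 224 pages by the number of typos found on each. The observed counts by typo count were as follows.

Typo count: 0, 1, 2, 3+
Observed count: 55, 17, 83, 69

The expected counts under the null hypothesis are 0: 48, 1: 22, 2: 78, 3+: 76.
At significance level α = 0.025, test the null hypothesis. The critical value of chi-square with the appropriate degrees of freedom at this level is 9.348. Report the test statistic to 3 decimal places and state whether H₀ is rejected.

3.122; do not reject

cat         O        E   (O−E)²/E
0          55       48     1.0208
1          17       22     1.1364
2          83       78     0.3205
3+         69       76     0.6447
Sum = 3.122
df = 3. Since 3.122 < 9.348, we do not reject H₀.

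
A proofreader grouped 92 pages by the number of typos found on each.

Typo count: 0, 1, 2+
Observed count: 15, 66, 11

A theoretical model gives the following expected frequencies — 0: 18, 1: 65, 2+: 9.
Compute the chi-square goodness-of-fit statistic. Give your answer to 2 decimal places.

0.96

χ² = (15−18)²/18 + (66−65)²/65 + (11−9)²/9
   = 0.500 + 0.015 + 0.444
Sum = 0.96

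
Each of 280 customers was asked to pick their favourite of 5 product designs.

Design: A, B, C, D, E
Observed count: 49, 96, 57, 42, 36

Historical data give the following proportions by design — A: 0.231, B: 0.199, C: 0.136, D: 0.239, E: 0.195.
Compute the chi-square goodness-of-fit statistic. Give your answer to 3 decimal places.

Expected counts E_i = n·p_i: 280×0.231 = 64.68, 280×0.199 = 55.72, 280×0.136 = 38.08, 280×0.239 = 66.92, 280×0.195 = 54.6.
cat         O        E   (O−E)²/E
A          49    64.68     3.8012
B          96    55.72    29.1184
C          57    38.08     9.4004
D          42    66.92     9.2798
E          36     54.6     6.3363
Sum = 57.936

57.936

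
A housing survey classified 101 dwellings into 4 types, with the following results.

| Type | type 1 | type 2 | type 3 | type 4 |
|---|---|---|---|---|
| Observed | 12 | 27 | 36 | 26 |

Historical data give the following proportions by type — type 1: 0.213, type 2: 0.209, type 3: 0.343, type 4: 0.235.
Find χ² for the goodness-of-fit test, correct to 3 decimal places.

6.120

Expected counts E_i = n·p_i: 101×0.213 = 21.513, 101×0.209 = 21.109, 101×0.343 = 34.643, 101×0.235 = 23.735.
χ² = (12−21.513)²/21.513 + (27−21.109)²/21.109 + (36−34.643)²/34.643 + (26−23.735)²/23.735
   = 4.2066 + 1.6440 + 0.0532 + 0.2161
Sum = 6.120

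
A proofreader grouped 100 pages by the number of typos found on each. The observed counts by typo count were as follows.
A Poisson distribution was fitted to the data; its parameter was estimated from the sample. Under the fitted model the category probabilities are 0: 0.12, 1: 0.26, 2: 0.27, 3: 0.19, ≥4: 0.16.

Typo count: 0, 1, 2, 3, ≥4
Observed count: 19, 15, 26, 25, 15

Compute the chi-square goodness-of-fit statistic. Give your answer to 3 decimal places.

Expected counts E_i = n·p_i: 100×0.12 = 12, 100×0.26 = 26, 100×0.27 = 27, 100×0.19 = 19, 100×0.16 = 16.
cat         O        E   (O−E)²/E
0          19       12     4.0833
1          15       26     4.6538
2          26       27     0.0370
3          25       19     1.8947
≥4         15       16     0.0625
Sum = 10.731

10.731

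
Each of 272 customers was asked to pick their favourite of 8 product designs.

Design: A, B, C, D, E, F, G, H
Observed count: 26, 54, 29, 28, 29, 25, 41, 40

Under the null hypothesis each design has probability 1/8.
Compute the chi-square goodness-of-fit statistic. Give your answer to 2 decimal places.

Under H₀ each category has probability 1/8, so each expected count is 272/8 = 34.
A: (26 − 34)²/34 = 64/34 = 1.882
B: (54 − 34)²/34 = 400/34 = 11.765
C: (29 − 34)²/34 = 25/34 = 0.735
D: (28 − 34)²/34 = 36/34 = 1.059
E: (29 − 34)²/34 = 25/34 = 0.735
F: (25 − 34)²/34 = 81/34 = 2.382
G: (41 − 34)²/34 = 49/34 = 1.441
H: (40 − 34)²/34 = 36/34 = 1.059
Sum = 21.06

21.06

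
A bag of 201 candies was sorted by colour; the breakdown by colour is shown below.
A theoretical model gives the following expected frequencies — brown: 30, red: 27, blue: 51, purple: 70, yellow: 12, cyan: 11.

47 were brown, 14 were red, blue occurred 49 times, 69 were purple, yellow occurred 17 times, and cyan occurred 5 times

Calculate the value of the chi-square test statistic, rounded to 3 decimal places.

21.341

χ² = (47−30)²/30 + (14−27)²/27 + (49−51)²/51 + (69−70)²/70 + (17−12)²/12 + (5−11)²/11
   = 9.6333 + 6.2593 + 0.0784 + 0.0143 + 2.0833 + 3.2727
Sum = 21.341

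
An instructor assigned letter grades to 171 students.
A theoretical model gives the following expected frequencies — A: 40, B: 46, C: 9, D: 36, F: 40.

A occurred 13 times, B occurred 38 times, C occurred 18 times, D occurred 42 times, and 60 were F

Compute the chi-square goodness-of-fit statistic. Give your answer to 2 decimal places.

39.62

χ² = (13−40)²/40 + (38−46)²/46 + (18−9)²/9 + (42−36)²/36 + (60−40)²/40
   = 18.225 + 1.391 + 9.000 + 1.000 + 10.000
Sum = 39.62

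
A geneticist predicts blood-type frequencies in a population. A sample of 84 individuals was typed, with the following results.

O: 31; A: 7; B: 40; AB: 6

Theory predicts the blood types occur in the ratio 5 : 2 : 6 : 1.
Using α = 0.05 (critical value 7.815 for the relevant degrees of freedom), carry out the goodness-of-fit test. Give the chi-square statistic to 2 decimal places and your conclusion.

Ratio total = 14. Expected counts: 84×5/14 = 30, 84×2/14 = 12, 84×6/14 = 36, 84×1/14 = 6.
O: (31 − 30)²/30 = 1/30 = 0.033
A: (7 − 12)²/12 = 25/12 = 2.083
B: (40 − 36)²/36 = 16/36 = 0.444
AB: (6 − 6)²/6 = 0/6 = 0.000
Sum = 2.56
df = 3. Since 2.56 < 7.815, we do not reject H₀.

2.56; do not reject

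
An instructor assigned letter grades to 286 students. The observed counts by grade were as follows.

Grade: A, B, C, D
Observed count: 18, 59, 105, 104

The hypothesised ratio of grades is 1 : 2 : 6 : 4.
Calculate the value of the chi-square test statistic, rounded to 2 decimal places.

14.27

Ratio total = 13. Expected counts: 286×1/13 = 22, 286×2/13 = 44, 286×6/13 = 132, 286×4/13 = 88.
A: (18 − 22)²/22 = 16/22 = 0.727
B: (59 − 44)²/44 = 225/44 = 5.114
C: (105 − 132)²/132 = 729/132 = 5.523
D: (104 − 88)²/88 = 256/88 = 2.909
Sum = 14.27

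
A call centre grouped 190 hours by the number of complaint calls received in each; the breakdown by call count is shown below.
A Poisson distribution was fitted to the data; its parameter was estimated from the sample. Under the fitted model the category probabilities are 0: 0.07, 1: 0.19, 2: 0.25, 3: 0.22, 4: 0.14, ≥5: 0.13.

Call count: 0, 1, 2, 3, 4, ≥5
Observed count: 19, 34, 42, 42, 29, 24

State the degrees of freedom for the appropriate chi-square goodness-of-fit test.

4

There are k = 6 categories and 1 parameter estimated from the data, so df = 6 − 1 − 1 = 4.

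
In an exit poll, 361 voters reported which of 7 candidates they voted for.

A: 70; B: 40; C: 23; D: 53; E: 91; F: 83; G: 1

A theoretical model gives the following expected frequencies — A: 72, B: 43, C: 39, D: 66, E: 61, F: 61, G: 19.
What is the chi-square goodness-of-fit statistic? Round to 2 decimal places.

χ² = (70−72)²/72 + (40−43)²/43 + (23−39)²/39 + (53−66)²/66 + (91−61)²/61 + (83−61)²/61 + (1−19)²/19
   = 0.056 + 0.209 + 6.564 + 2.561 + 14.754 + 7.934 + 17.053
Sum = 49.13

49.13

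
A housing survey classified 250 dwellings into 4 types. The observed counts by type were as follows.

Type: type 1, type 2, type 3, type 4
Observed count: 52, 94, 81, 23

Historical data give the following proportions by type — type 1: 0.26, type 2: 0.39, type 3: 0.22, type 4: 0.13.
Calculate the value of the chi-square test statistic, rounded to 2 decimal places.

Expected counts E_i = n·p_i: 250×0.26 = 65, 250×0.39 = 97.5, 250×0.22 = 55, 250×0.13 = 32.5.
χ² = (52−65)²/65 + (94−97.5)²/97.5 + (81−55)²/55 + (23−32.5)²/32.5
   = 2.600 + 0.126 + 12.291 + 2.777
Sum = 17.79

17.79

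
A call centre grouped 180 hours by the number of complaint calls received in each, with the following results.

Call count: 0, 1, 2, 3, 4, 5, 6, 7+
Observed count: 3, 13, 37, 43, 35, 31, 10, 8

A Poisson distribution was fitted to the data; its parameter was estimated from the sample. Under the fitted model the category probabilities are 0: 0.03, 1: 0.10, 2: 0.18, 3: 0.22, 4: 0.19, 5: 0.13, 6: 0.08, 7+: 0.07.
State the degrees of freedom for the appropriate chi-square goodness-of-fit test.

6

There are k = 8 categories and 1 parameter estimated from the data, so df = 8 − 1 − 1 = 6.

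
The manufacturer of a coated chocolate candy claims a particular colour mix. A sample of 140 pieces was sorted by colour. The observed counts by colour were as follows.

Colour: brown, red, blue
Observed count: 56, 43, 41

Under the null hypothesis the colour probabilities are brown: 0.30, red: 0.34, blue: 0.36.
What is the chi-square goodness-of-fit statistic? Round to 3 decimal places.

Expected counts E_i = n·p_i: 140×0.30 = 42, 140×0.34 = 47.6, 140×0.36 = 50.4.
χ² = (56−42)²/42 + (43−47.6)²/47.6 + (41−50.4)²/50.4
   = 4.6667 + 0.4445 + 1.7532
Sum = 6.864

6.864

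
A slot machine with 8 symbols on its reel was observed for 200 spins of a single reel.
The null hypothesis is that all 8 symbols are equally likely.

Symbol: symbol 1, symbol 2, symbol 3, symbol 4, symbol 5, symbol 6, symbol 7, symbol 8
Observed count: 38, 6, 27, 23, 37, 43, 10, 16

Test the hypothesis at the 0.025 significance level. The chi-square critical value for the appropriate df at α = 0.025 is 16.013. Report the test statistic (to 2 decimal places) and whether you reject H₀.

Expected count for each of the 8 categories: 200/8 = 25.
χ² = (38−25)²/25 + (6−25)²/25 + (27−25)²/25 + (23−25)²/25 + (37−25)²/25 + (43−25)²/25 + (10−25)²/25 + (16−25)²/25
   = 6.760 + 14.440 + 0.160 + 0.160 + 5.760 + 12.960 + 9.000 + 3.240
Sum = 52.48
df = 7. Since 52.48 > 16.013, we reject H₀.

52.48; reject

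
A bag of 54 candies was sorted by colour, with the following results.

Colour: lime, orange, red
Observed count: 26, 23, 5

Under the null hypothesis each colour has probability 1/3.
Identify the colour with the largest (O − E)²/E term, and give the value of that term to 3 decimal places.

red, 9.389

Expected count for each of the 3 categories: 54/3 = 18.
χ² = (26−18)²/18 + (23−18)²/18 + (5−18)²/18
   = 3.5556 + 1.3889 + 9.3889
The largest term is for red: 9.389.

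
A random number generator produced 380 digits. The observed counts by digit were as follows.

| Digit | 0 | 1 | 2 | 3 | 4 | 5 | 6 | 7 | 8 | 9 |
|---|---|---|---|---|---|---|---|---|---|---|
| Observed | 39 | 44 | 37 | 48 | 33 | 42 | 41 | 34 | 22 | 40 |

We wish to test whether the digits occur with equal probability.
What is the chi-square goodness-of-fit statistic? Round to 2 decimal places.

Under H₀ each category has probability 1/10, so each expected count is 380/10 = 38.
cat         O        E   (O−E)²/E
0          39       38      0.026
1          44       38      0.947
2          37       38      0.026
3          48       38      2.632
4          33       38      0.658
5          42       38      0.421
6          41       38      0.237
7          34       38      0.421
8          22       38      6.737
9          40       38      0.105
Sum = 12.21

12.21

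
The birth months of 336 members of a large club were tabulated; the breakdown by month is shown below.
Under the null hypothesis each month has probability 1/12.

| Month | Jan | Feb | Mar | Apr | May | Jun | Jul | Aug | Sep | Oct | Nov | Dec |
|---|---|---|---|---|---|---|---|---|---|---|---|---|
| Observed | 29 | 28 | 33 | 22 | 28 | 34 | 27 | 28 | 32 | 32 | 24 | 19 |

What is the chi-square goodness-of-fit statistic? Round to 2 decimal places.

8.14

Under H₀ each category has probability 1/12, so each expected count is 336/12 = 28.
cat         O        E   (O−E)²/E
Jan        29       28      0.036
Feb        28       28      0.000
Mar        33       28      0.893
Apr        22       28      1.286
May        28       28      0.000
Jun        34       28      1.286
Jul        27       28      0.036
Aug        28       28      0.000
Sep        32       28      0.571
Oct        32       28      0.571
Nov        24       28      0.571
Dec        19       28      2.893
Sum = 8.14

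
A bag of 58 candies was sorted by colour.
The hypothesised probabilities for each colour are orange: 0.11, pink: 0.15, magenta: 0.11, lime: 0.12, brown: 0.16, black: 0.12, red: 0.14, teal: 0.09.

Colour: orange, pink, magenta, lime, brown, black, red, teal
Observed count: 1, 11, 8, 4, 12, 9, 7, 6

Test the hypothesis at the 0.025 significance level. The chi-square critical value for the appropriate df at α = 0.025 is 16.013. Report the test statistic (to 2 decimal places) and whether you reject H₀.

8.48; do not reject

Expected counts E_i = n·p_i: 58×0.11 = 6.38, 58×0.15 = 8.7, 58×0.11 = 6.38, 58×0.12 = 6.96, 58×0.16 = 9.28, 58×0.12 = 6.96, 58×0.14 = 8.12, 58×0.09 = 5.22.
χ² = (1−6.38)²/6.38 + (11−8.7)²/8.7 + (8−6.38)²/6.38 + (4−6.96)²/6.96 + (12−9.28)²/9.28 + (9−6.96)²/6.96 + (7−8.12)²/8.12 + (6−5.22)²/5.22
   = 4.537 + 0.608 + 0.411 + 1.259 + 0.797 + 0.598 + 0.154 + 0.117
Sum = 8.48
df = 7. Since 8.48 < 16.013, we do not reject H₀.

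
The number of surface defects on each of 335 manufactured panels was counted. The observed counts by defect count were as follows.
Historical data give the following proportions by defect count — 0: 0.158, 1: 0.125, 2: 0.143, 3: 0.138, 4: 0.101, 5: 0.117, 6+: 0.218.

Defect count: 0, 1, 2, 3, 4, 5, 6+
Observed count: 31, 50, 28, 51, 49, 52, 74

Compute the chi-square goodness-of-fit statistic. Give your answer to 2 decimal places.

30.42

Expected counts E_i = n·p_i: 335×0.158 = 52.93, 335×0.125 = 41.875, 335×0.143 = 47.905, 335×0.138 = 46.23, 335×0.101 = 33.835, 335×0.117 = 39.195, 335×0.218 = 73.03.
χ² = (31−52.93)²/52.93 + (50−41.875)²/41.875 + (28−47.905)²/47.905 + (51−46.23)²/46.23 + (49−33.835)²/33.835 + (52−39.195)²/39.195 + (74−73.03)²/73.03
   = 9.086 + 1.576 + 8.271 + 0.492 + 6.797 + 4.183 + 0.013
Sum = 30.42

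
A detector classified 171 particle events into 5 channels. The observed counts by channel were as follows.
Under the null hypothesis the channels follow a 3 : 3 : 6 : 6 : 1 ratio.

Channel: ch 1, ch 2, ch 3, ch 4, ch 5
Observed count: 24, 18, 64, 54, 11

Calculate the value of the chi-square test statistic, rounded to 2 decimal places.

5.63

Ratio total = 19. Expected counts: 171×3/19 = 27, 171×3/19 = 27, 171×6/19 = 54, 171×6/19 = 54, 171×1/19 = 9.
cat         O        E   (O−E)²/E
ch 1       24       27      0.333
ch 2       18       27      3.000
ch 3       64       54      1.852
ch 4       54       54      0.000
ch 5       11        9      0.444
Sum = 5.63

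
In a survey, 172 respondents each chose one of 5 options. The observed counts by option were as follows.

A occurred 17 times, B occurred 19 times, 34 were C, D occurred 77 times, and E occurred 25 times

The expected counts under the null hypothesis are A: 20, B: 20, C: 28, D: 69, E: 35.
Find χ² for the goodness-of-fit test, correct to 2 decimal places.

χ² = (17−20)²/20 + (19−20)²/20 + (34−28)²/28 + (77−69)²/69 + (25−35)²/35
   = 0.450 + 0.050 + 1.286 + 0.928 + 2.857
Sum = 5.57

5.57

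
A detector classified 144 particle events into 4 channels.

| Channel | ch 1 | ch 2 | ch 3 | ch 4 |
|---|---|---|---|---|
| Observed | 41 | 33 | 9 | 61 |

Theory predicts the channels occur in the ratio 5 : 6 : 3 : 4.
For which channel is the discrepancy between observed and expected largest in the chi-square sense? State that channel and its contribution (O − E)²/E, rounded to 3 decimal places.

ch 4, 26.281

Ratio total = 18. Expected counts: 144×5/18 = 40, 144×6/18 = 48, 144×3/18 = 24, 144×4/18 = 32.
ch 1: (41 − 40)²/40 = 1/40 = 0.0250
ch 2: (33 − 48)²/48 = 225/48 = 4.6875
ch 3: (9 − 24)²/24 = 225/24 = 9.3750
ch 4: (61 − 32)²/32 = 841/32 = 26.2813
The largest term is for ch 4: 26.281.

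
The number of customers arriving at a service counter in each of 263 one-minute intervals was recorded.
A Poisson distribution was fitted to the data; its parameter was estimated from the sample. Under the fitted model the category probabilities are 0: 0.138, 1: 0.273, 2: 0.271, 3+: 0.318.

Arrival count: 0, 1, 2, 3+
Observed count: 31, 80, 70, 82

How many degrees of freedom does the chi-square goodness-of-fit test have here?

2

There are k = 4 categories and 1 parameter estimated from the data, so df = 4 − 1 − 1 = 2.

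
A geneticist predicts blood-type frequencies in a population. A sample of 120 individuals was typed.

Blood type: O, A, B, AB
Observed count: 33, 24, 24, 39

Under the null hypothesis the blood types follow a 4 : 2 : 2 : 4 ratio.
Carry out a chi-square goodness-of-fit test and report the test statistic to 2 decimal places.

Ratio total = 12. Expected counts: 120×4/12 = 40, 120×2/12 = 20, 120×2/12 = 20, 120×4/12 = 40.
O: (33 − 40)²/40 = 49/40 = 1.225
A: (24 − 20)²/20 = 16/20 = 0.800
B: (24 − 20)²/20 = 16/20 = 0.800
AB: (39 − 40)²/40 = 1/40 = 0.025
Sum = 2.85

2.85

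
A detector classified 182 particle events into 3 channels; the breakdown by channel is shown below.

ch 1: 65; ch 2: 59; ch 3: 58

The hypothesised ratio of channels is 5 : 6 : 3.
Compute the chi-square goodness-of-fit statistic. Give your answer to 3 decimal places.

Ratio total = 14. Expected counts: 182×5/14 = 65, 182×6/14 = 78, 182×3/14 = 39.
ch 1: (65 − 65)²/65 = 0/65 = 0.0000
ch 2: (59 − 78)²/78 = 361/78 = 4.6282
ch 3: (58 − 39)²/39 = 361/39 = 9.2564
Sum = 13.885

13.885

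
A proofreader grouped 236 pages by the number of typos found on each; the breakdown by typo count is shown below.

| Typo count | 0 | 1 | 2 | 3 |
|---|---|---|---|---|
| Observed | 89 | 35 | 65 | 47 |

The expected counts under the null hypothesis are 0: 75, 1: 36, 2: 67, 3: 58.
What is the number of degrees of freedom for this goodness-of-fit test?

There are k = 4 categories and no parameters were estimated from the data, so df = 4 − 1 = 3.

3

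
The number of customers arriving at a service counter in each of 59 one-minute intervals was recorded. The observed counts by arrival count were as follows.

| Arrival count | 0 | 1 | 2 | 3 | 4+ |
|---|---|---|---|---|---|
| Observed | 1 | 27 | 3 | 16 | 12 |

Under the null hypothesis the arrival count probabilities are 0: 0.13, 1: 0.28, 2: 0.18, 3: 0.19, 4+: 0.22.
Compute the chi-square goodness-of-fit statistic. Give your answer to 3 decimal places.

20.037

Expected counts E_i = n·p_i: 59×0.13 = 7.67, 59×0.28 = 16.52, 59×0.18 = 10.62, 59×0.19 = 11.21, 59×0.22 = 12.98.
cat         O        E   (O−E)²/E
0           1     7.67     5.8004
1          27    16.52     6.6483
2           3    10.62     5.4675
3          16    11.21     2.0468
4+         12    12.98     0.0740
Sum = 20.037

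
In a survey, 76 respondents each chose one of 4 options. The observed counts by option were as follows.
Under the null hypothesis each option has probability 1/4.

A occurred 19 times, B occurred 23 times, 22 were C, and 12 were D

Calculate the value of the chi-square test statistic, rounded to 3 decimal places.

3.895

Under H₀ each category has probability 1/4, so each expected count is 76/4 = 19.
cat         O        E   (O−E)²/E
A          19       19     0.0000
B          23       19     0.8421
C          22       19     0.4737
D          12       19     2.5789
Sum = 3.895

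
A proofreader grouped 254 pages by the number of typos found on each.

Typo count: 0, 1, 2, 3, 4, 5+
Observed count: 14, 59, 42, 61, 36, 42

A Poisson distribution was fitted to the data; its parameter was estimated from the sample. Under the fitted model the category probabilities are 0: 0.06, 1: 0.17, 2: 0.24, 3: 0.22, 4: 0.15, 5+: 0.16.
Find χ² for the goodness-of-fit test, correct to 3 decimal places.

12.424

Expected counts E_i = n·p_i: 254×0.06 = 15.24, 254×0.17 = 43.18, 254×0.24 = 60.96, 254×0.22 = 55.88, 254×0.15 = 38.1, 254×0.16 = 40.64.
0: (14 − 15.24)²/15.24 = 1.5376/15.24 = 0.1009
1: (59 − 43.18)²/43.18 = 250.2724/43.18 = 5.7960
2: (42 − 60.96)²/60.96 = 359.4816/60.96 = 5.8970
3: (61 − 55.88)²/55.88 = 26.2144/55.88 = 0.4691
4: (36 − 38.1)²/38.1 = 4.41/38.1 = 0.1157
5+: (42 − 40.64)²/40.64 = 1.8496/40.64 = 0.0455
Sum = 12.424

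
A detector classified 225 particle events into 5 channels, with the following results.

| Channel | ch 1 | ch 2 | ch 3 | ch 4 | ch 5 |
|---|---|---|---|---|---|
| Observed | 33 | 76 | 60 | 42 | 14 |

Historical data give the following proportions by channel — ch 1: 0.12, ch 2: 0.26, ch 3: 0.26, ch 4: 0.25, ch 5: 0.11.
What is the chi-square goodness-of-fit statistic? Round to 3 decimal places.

Expected counts E_i = n·p_i: 225×0.12 = 27, 225×0.26 = 58.5, 225×0.26 = 58.5, 225×0.25 = 56.25, 225×0.11 = 24.75.
cat         O        E   (O−E)²/E
ch 1       33       27     1.3333
ch 2       76     58.5     5.2350
ch 3       60     58.5     0.0385
ch 4       42    56.25     3.6100
ch 5       14    24.75     4.6692
Sum = 14.886

14.886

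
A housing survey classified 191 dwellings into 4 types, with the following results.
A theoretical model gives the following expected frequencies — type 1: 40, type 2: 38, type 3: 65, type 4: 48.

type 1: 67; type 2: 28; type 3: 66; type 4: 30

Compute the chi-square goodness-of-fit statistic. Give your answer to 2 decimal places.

27.62

χ² = (67−40)²/40 + (28−38)²/38 + (66−65)²/65 + (30−48)²/48
   = 18.225 + 2.632 + 0.015 + 6.750
Sum = 27.62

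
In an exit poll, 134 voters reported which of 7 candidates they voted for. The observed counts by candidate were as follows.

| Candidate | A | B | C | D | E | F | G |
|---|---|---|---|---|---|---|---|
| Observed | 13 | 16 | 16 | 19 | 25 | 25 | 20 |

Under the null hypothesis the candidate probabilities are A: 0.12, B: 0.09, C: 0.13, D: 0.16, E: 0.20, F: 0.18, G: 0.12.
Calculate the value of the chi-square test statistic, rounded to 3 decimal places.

3.379

Expected counts E_i = n·p_i: 134×0.12 = 16.08, 134×0.09 = 12.06, 134×0.13 = 17.42, 134×0.16 = 21.44, 134×0.20 = 26.8, 134×0.18 = 24.12, 134×0.12 = 16.08.
χ² = (13−16.08)²/16.08 + (16−12.06)²/12.06 + (16−17.42)²/17.42 + (19−21.44)²/21.44 + (25−26.8)²/26.8 + (25−24.12)²/24.12 + (20−16.08)²/16.08
   = 0.5900 + 1.2872 + 0.1158 + 0.2777 + 0.1209 + 0.0321 + 0.9556
Sum = 3.379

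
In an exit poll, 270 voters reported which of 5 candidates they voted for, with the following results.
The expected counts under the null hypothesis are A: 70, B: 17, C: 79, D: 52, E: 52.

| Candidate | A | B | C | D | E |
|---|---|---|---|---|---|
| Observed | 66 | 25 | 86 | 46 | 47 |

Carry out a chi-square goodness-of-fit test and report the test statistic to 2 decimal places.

A: (66 − 70)²/70 = 16/70 = 0.229
B: (25 − 17)²/17 = 64/17 = 3.765
C: (86 − 79)²/79 = 49/79 = 0.620
D: (46 − 52)²/52 = 36/52 = 0.692
E: (47 − 52)²/52 = 25/52 = 0.481
Sum = 5.79

5.79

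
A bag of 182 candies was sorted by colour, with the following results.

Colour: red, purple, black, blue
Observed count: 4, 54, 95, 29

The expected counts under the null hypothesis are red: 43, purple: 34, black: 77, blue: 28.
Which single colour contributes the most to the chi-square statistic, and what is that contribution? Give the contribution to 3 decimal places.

red, 35.372

cat         O        E   (O−E)²/E
red         4       43    35.3721
purple     54       34    11.7647
black      95       77     4.2078
blue       29       28     0.0357
The largest term is for red: 35.372.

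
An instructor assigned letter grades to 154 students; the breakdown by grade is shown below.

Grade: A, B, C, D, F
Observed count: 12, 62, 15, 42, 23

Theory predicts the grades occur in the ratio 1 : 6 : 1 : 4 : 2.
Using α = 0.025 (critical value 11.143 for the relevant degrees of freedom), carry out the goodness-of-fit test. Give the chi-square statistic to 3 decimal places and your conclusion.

1.924; do not reject

Ratio total = 14. Expected counts: 154×1/14 = 11, 154×6/14 = 66, 154×1/14 = 11, 154×4/14 = 44, 154×2/14 = 22.
χ² = (12−11)²/11 + (62−66)²/66 + (15−11)²/11 + (42−44)²/44 + (23−22)²/22
   = 0.0909 + 0.2424 + 1.4545 + 0.0909 + 0.0455
Sum = 1.924
df = 4. Since 1.924 < 11.143, we do not reject H₀.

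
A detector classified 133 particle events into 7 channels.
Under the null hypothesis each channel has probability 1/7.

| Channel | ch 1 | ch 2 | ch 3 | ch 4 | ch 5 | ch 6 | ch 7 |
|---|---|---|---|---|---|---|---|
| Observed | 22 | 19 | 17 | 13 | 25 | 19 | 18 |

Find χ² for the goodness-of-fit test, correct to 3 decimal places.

Under H₀ each category has probability 1/7, so each expected count is 133/7 = 19.
ch 1: (22 − 19)²/19 = 9/19 = 0.4737
ch 2: (19 − 19)²/19 = 0/19 = 0.0000
ch 3: (17 − 19)²/19 = 4/19 = 0.2105
ch 4: (13 − 19)²/19 = 36/19 = 1.8947
ch 5: (25 − 19)²/19 = 36/19 = 1.8947
ch 6: (19 − 19)²/19 = 0/19 = 0.0000
ch 7: (18 − 19)²/19 = 1/19 = 0.0526
Sum = 4.526

4.526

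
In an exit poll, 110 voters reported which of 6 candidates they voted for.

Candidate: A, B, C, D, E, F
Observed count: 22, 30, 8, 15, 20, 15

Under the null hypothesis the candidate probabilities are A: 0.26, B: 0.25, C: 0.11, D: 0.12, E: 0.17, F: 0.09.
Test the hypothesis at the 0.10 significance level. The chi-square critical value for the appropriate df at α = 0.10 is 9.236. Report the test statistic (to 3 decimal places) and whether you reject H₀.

Expected counts E_i = n·p_i: 110×0.26 = 28.6, 110×0.25 = 27.5, 110×0.11 = 12.1, 110×0.12 = 13.2, 110×0.17 = 18.7, 110×0.09 = 9.9.
cat         O        E   (O−E)²/E
A          22     28.6     1.5231
B          30     27.5     0.2273
C           8     12.1     1.3893
D          15     13.2     0.2455
E          20     18.7     0.0904
F          15      9.9     2.6273
Sum = 6.103
df = 5. Since 6.103 < 9.236, we do not reject H₀.

6.103; do not reject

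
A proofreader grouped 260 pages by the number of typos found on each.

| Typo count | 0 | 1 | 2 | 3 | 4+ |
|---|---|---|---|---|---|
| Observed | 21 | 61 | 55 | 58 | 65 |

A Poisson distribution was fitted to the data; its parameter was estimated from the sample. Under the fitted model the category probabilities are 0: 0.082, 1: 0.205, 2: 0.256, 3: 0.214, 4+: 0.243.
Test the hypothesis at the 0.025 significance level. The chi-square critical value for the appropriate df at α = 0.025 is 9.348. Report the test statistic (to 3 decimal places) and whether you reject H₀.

3.277; do not reject

Expected counts E_i = n·p_i: 260×0.082 = 21.32, 260×0.205 = 53.3, 260×0.256 = 66.56, 260×0.214 = 55.64, 260×0.243 = 63.18.
0: (21 − 21.32)²/21.32 = 0.1024/21.32 = 0.0048
1: (61 − 53.3)²/53.3 = 59.29/53.3 = 1.1124
2: (55 − 66.56)²/66.56 = 133.6336/66.56 = 2.0077
3: (58 − 55.64)²/55.64 = 5.5696/55.64 = 0.1001
4+: (65 − 63.18)²/63.18 = 3.3124/63.18 = 0.0524
Sum = 3.277
df = 3. Since 3.277 < 9.348, we do not reject H₀.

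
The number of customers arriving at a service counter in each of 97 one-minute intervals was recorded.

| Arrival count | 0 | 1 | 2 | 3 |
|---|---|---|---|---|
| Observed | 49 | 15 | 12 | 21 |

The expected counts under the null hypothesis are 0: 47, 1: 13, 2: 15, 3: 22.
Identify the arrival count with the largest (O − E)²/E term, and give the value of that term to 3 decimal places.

2, 0.600

χ² = (49−47)²/47 + (15−13)²/13 + (12−15)²/15 + (21−22)²/22
   = 0.0851 + 0.3077 + 0.6000 + 0.0455
The largest term is for 2: 0.600.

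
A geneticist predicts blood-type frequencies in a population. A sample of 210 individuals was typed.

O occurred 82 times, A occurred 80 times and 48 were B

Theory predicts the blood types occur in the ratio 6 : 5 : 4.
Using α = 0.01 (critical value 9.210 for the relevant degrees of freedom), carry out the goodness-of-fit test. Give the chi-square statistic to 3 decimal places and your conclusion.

2.619; do not reject

Ratio total = 15. Expected counts: 210×6/15 = 84, 210×5/15 = 70, 210×4/15 = 56.
χ² = (82−84)²/84 + (80−70)²/70 + (48−56)²/56
   = 0.0476 + 1.4286 + 1.1429
Sum = 2.619
df = 2. Since 2.619 < 9.210, we do not reject H₀.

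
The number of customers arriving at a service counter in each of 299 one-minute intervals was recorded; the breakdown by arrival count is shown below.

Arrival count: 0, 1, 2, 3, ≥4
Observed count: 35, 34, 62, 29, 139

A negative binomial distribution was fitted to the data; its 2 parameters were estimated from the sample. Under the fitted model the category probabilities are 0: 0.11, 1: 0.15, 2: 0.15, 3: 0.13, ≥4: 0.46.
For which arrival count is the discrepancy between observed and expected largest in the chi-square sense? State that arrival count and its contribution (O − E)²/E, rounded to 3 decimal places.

Expected counts E_i = n·p_i: 299×0.11 = 32.89, 299×0.15 = 44.85, 299×0.15 = 44.85, 299×0.13 = 38.87, 299×0.46 = 137.54.
χ² = (35−32.89)²/32.89 + (34−44.85)²/44.85 + (62−44.85)²/44.85 + (29−38.87)²/38.87 + (139−137.54)²/137.54
   = 0.1354 + 2.6248 + 6.5579 + 2.5062 + 0.0155
The largest term is for 2: 6.558.

2, 6.558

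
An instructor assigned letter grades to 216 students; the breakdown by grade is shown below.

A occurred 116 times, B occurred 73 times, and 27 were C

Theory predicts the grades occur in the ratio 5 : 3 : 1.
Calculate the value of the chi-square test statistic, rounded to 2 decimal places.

Ratio total = 9. Expected counts: 216×5/9 = 120, 216×3/9 = 72, 216×1/9 = 24.
A: (116 − 120)²/120 = 16/120 = 0.133
B: (73 − 72)²/72 = 1/72 = 0.014
C: (27 − 24)²/24 = 9/24 = 0.375
Sum = 0.52

0.52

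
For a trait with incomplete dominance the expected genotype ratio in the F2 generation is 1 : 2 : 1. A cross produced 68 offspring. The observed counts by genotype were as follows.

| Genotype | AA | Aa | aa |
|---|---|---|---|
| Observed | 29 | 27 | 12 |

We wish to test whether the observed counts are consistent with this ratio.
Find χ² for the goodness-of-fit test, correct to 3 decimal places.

Ratio total = 4. Expected counts: 68×1/4 = 17, 68×2/4 = 34, 68×1/4 = 17.
cat         O        E   (O−E)²/E
AA         29       17     8.4706
Aa         27       34     1.4412
aa         12       17     1.4706
Sum = 11.382

11.382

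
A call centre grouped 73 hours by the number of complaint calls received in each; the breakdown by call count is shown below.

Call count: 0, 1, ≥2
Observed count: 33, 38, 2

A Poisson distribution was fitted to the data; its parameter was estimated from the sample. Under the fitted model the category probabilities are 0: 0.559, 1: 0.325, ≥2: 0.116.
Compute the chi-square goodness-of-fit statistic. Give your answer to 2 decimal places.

Expected counts E_i = n·p_i: 73×0.559 = 40.807, 73×0.325 = 23.725, 73×0.116 = 8.468.
cat         O        E   (O−E)²/E
0          33   40.807      1.494
1          38   23.725      8.589
≥2          2    8.468      4.940
Sum = 15.02

15.02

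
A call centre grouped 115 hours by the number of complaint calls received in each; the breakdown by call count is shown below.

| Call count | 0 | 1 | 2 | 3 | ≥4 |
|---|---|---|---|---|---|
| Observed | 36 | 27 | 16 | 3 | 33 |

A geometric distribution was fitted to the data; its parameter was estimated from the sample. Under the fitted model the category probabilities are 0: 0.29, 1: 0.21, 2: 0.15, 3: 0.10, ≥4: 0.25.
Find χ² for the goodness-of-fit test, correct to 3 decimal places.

7.548

Expected counts E_i = n·p_i: 115×0.29 = 33.35, 115×0.21 = 24.15, 115×0.15 = 17.25, 115×0.10 = 11.5, 115×0.25 = 28.75.
0: (36 − 33.35)²/33.35 = 7.0225/33.35 = 0.2106
1: (27 − 24.15)²/24.15 = 8.1225/24.15 = 0.3363
2: (16 − 17.25)²/17.25 = 1.5625/17.25 = 0.0906
3: (3 − 11.5)²/11.5 = 72.25/11.5 = 6.2826
≥4: (33 − 28.75)²/28.75 = 18.0625/28.75 = 0.6283
Sum = 7.548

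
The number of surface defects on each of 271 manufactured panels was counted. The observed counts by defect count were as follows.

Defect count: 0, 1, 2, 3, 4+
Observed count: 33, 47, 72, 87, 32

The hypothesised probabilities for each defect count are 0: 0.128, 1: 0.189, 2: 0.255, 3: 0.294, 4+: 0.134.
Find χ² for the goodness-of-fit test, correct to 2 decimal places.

1.74

Expected counts E_i = n·p_i: 271×0.128 = 34.688, 271×0.189 = 51.219, 271×0.255 = 69.105, 271×0.294 = 79.674, 271×0.134 = 36.314.
0: (33 − 34.688)²/34.688 = 2.849344/34.688 = 0.082
1: (47 − 51.219)²/51.219 = 17.799961/51.219 = 0.348
2: (72 − 69.105)²/69.105 = 8.381025/69.105 = 0.121
3: (87 − 79.674)²/79.674 = 53.670276/79.674 = 0.674
4+: (32 − 36.314)²/36.314 = 18.610596/36.314 = 0.512
Sum = 1.74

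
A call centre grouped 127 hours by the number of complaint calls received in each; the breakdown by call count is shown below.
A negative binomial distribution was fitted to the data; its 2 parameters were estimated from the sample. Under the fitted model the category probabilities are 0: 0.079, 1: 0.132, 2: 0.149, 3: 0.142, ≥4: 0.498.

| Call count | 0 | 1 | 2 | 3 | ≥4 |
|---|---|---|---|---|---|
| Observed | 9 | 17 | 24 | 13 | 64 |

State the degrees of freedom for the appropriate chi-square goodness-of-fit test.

There are k = 5 categories and 2 parameters estimated from the data, so df = 5 − 1 − 2 = 2.

2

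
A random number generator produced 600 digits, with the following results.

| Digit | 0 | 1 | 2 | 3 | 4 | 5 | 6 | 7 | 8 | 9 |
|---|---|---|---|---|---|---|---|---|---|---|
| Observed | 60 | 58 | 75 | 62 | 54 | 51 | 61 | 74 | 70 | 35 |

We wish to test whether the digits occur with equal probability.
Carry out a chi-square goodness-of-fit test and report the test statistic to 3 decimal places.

Under H₀ each category has probability 1/10, so each expected count is 600/10 = 60.
cat         O        E   (O−E)²/E
0          60       60     0.0000
1          58       60     0.0667
2          75       60     3.7500
3          62       60     0.0667
4          54       60     0.6000
5          51       60     1.3500
6          61       60     0.0167
7          74       60     3.2667
8          70       60     1.6667
9          35       60    10.4167
Sum = 21.200

21.200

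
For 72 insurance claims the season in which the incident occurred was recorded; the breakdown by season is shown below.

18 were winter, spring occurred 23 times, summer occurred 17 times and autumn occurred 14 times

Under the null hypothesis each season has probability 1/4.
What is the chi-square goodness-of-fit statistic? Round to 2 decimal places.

2.33

Expected count for each of the 4 categories: 72/4 = 18.
winter: (18 − 18)²/18 = 0/18 = 0.000
spring: (23 − 18)²/18 = 25/18 = 1.389
summer: (17 − 18)²/18 = 1/18 = 0.056
autumn: (14 − 18)²/18 = 16/18 = 0.889
Sum = 2.33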